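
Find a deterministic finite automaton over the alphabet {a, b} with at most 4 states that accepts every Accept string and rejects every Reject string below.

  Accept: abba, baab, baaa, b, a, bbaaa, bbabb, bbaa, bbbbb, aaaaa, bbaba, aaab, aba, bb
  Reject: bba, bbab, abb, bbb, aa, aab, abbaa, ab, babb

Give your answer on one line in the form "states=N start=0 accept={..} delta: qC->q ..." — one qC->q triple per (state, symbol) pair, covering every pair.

Grow the machine one transition at a time. Run the examples from 0; the earliest place one falls off (shortest prefix, ties alphabetical) gets sent to the lowest-numbered state that keeps every Accept/Reject pair distinguishable — a pair clashes when both reach the same state with identical unread suffix — and to a fresh state only if none does.
a: 0a undefined. 0a->0: no, abba/bba meet in 0 with "bba" left. Open state 1: 0a->1.
b: 0b undefined. 0b->0: no, baab/aab meet in 1 with "ab" left. 0b->1: no, aba/bba meet in 1 with "ba" left. Open state 2: 0b->2.
aa: 1a undefined. 1a->0: no, b/aab meet in 2. 1a->1: no, a/aa meet in 1. 1a->2: no, b/aa meet in 2. Open state 3: 1a->3.
ab: 1b undefined. 1b->0: no, b/abb meet in 2. 1b->1: no, abba/aa meet in 3. 1b->2: no, abba/bba meet in 2 with "ba" left. 1b->3: ok.
ba: 2a undefined. 2a->0: no, baab/aa meet in 3. 2a->1: no, baab/abb meet in 3 with "b" left. 2a->2: ok.
bb: 2b undefined. 2b->0: no, baaa/bbb meet in 2. 2b->1: ok.
aaa: 3a undefined. 3a->0: no, aaaaa/bba meet in 3. 3a->1: no, bbaaa/bba meet in 3. 3a->2: ok.
aab: 3b undefined. 3b->0: ok.
All examples now run through 4 states with every (state, symbol) defined. Accept strings end in {1,2}, Reject strings end in {0,3}; accept={1,2}.

states=4 start=0 accept={1,2} delta: 0a->1 0b->2 1a->3 1b->3 2a->2 2b->1 3a->2 3b->0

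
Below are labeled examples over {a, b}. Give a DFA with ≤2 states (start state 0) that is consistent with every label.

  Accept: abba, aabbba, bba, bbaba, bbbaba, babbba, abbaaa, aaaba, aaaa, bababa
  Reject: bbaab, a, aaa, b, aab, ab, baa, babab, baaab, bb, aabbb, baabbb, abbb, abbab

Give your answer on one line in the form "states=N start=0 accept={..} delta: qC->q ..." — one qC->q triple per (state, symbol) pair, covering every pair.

states=2 start=0 accept={0} delta: 0a->1 0b->1 1a->0 1b->1

State merging on the prefix tree: take the shortest (then alphabetical) example prefix whose next move is undefined and point that move at state 0, else 1, else 2, ...; a target is out if some Accept/Reject pair would then sit in one state with the same input left (inseparable). If every existing state is out, open a new one.
a: 0a undefined. 0a->0: no, aaaa/a meet in 0. Open state 1: 0a->1.
b: 0b undefined. 0b->0: no, bba/a meet in 1. 0b->1: ok.
aa: 1a undefined. 1a->0: ok.
ab: 1b undefined. 1b->0: no, abba/ab meet in 0. 1b->1: ok.
All examples now run through 2 states with every (state, symbol) defined. Accept strings end in {0}, Reject strings end in {1}; accept={0}.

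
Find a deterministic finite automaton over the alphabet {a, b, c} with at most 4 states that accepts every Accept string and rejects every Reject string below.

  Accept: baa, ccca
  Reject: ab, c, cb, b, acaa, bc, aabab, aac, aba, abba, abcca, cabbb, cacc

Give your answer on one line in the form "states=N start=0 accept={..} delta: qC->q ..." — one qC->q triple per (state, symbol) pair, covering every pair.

states=4 start=0 accept={3} delta: 0a->0 0b->1 0c->2 1a->2 1b->0 1c->1 2a->3 2b->0 2c->0 3a->0 3b->0 3c->0

Fold the examples into a partial DFA from state 0: repeatedly fix the first undefined (state, symbol) met by the shortest-then-alphabetical prefix, trying targets in increasing order and rejecting any under which an Accept and a Reject string meet in one state with the same remainder; add a state when all current targets are rejected. Accepting states are where Accept strings end.
a: 0a undefined. 0a->0: ok.
b: 0b undefined. 0b->0: no, baa/ab meet in 0. Open state 1: 0b->1.
c: 0c undefined. 0c->0: no, ccca/c meet in 0. 0c->1: no, baa/acaa meet in 1 with "aa" left. Open state 2: 0c->2.
ba: 1a undefined. 1a->0: no, baa/aba meet in 0. 1a->1: no, baa/ab meet in 1. 1a->2: ok.
bc: 1c undefined. 1c->0: no, baa/abcca meet in 2 with "a" left. 1c->1: ok.
ca: 2a undefined. 2a->0: no, baa/acaa meet in 0. 2a->1: no, baa/ab meet in 1. 2a->2: no, baa/c meet in 2. Open state 3: 2a->3.
cb: 2b undefined. 2b->0: ok.
cc: 2c undefined. 2c->0: ok.
abb: 1b undefined. 1b->0: ok.
cab: 3b undefined. 3b->0: ok.
cac: 3c undefined. 3c->0: ok.
acaa: 3a undefined. 3a->0: ok.
All examples now run through 4 states with every (state, symbol) defined. Accept strings end in {3}, Reject strings end in {0,1,2}; accept={3}.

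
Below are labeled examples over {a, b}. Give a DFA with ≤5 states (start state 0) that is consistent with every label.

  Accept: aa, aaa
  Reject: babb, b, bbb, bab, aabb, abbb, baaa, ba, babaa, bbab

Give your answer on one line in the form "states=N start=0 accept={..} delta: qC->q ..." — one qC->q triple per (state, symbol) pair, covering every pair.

Fold the examples into a partial DFA from state 0: repeatedly fix the first undefined (state, symbol) met by the shortest-then-alphabetical prefix, trying targets in increasing order and rejecting any under which an Accept and a Reject string meet in one state with the same remainder; add a state when all current targets are rejected. Accepting states are where Accept strings end.
a: 0a undefined. 0a->0: ok.
b: 0b undefined. 0b->0: no, aa/babb meet in 0. Open state 1: 0b->1.
ba: 1a undefined. 1a->0: no, aa/baaa meet in 0. 1a->1: ok.
bb: 1b undefined. 1b->0: no, aa/bab meet in 0. 1b->1: ok.
All examples now run through 2 states with every (state, symbol) defined. Accept strings end in {0}, Reject strings end in {1}; accept={0}.

states=2 start=0 accept={0} delta: 0a->0 0b->1 1a->1 1b->1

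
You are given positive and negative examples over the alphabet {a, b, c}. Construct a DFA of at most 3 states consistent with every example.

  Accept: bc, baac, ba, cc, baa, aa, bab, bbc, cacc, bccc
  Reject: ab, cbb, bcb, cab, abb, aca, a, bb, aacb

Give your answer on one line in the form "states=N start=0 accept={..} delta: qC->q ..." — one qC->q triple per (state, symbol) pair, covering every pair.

states=3 start=0 accept={0,2} delta: 0a->1 0b->1 0c->0 1a->2 1b->1 1c->0 2a->0 2b->0 2c->0

State merging on the prefix tree: take the shortest (then alphabetical) example prefix whose next move is undefined and point that move at state 0, else 1, else 2, ...; a target is out if some Accept/Reject pair would then sit in one state with the same input left (inseparable). If every existing state is out, open a new one.
a: 0a undefined. 0a->0: no, aa/a meet in 0. Open state 1: 0a->1.
b: 0b undefined. 0b->0: no, ba/a meet in 1. 0b->1: ok.
c: 0c undefined. 0c->0: ok.
aa: 1a undefined. 1a->0: no, baa/a meet in 1. 1a->1: no, ba/a meet in 1. Open state 2: 1a->2.
ab: 1b undefined. 1b->0: no, cc/ab meet in 0. 1b->1: ok.
ac: 1c undefined. 1c->0: ok.
aac: 2c undefined. 2c->0: ok.
baa: 2a undefined. 2a->0: ok.
bab: 2b undefined. 2b->0: ok.
All examples now run through 3 states with every (state, symbol) defined. Accept strings end in {0,2}, Reject strings end in {1}; accept={0,2}.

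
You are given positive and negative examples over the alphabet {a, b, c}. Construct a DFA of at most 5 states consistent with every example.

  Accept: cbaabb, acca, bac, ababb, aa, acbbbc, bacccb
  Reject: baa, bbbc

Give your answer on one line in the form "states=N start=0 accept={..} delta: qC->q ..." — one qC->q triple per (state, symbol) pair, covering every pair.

Grow the machine one transition at a time. Run the examples from 0; the earliest place one falls off (shortest prefix, ties alphabetical) gets sent to the lowest-numbered state that keeps every Accept/Reject pair distinguishable — a pair clashes when both reach the same state with identical unread suffix — and to a fresh state only if none does.
a: 0a undefined. 0a->0: ok.
b: 0b undefined. 0b->0: no, bac/bbbc meet in 0 with "c" left. Open state 1: 0b->1.
c: 0c undefined. 0c->0: no, acbbbc/bbbc meet in 1 with "bbc" left. 0c->1: ok.
ba: 1a undefined. 1a->0: no, aa/baa meet in 0. 1a->1: ok.
bb: 1b undefined. 1b->0: no, bac/bbbc meet in 1 with "c" left. 1b->1: no, cbaabb/baa meet in 1. Open state 2: 1b->2.
acc: 1c undefined. 1c->0: no, bacccb/baa meet in 1. 1c->1: no, acca/baa meet in 1. 1c->2: ok.
bbb: 2b undefined. 2b->0: ok.
cba: 2a undefined. 2a->0: ok.
bacc: 2c undefined. 2c->0: ok.
All examples now run through 3 states with every (state, symbol) defined. Accept strings end in {0,2}, Reject strings end in {1}; accept={0,2}.

states=3 start=0 accept={0,2} delta: 0a->0 0b->1 0c->1 1a->1 1b->2 1c->2 2a->0 2b->0 2c->0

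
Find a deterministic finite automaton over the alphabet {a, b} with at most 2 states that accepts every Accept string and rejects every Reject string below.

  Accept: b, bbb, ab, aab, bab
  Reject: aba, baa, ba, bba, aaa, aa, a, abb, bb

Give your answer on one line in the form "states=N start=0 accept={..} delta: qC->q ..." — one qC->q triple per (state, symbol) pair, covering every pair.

states=2 start=0 accept={1} delta: 0a->0 0b->1 1a->0 1b->0

State merging on the prefix tree: take the shortest (then alphabetical) example prefix whose next move is undefined and point that move at state 0, else 1, else 2, ...; a target is out if some Accept/Reject pair would then sit in one state with the same input left (inseparable). If every existing state is out, open a new one.
a: 0a undefined. 0a->0: ok.
b: 0b undefined. 0b->0: no, b/aba meet in 0. Open state 1: 0b->1.
ba: 1a undefined. 1a->0: ok.
bb: 1b undefined. 1b->0: ok.
All examples now run through 2 states with every (state, symbol) defined. Accept strings end in {1}, Reject strings end in {0}; accept={1}.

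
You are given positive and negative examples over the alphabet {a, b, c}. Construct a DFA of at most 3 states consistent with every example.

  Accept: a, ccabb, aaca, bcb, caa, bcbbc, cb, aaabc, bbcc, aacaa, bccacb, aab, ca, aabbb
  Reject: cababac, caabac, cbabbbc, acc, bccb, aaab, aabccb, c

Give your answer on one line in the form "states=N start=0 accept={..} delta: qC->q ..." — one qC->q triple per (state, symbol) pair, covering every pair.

Fold the examples into a partial DFA from state 0: repeatedly fix the first undefined (state, symbol) met by the shortest-then-alphabetical prefix, trying targets in increasing order and rejecting any under which an Accept and a Reject string meet in one state with the same remainder; add a state when all current targets are rejected. Accepting states are where Accept strings end.
a: 0a undefined. 0a->0: no, aab/aaab meet in 0 with "b" left. Open state 1: 0a->1.
b: 0b undefined. 0b->0: ok.
c: 0c undefined. 0c->0: no, bcb/bccb meet in 0. 0c->1: no, a/c meet in 1. Open state 2: 0c->2.
aa: 1a undefined. 1a->0: ok.
ac: 1c undefined. 1c->0: ok.
ca: 2a undefined. 2a->0: ok.
cb: 2b undefined. 2b->0: no, bcbbc/acc meet in 2. 2b->1: ok.
cc: 2c undefined. 2c->0: no, aaca/bccb meet in 0. 2c->1: ok.
aaab: 1b undefined. 1b->0: no, ccabb/cababac meet in 0. 1b->1: no, a/bccb meet in 1. 1b->2: ok.
All examples now run through 3 states with every (state, symbol) defined. Accept strings end in {0,1}, Reject strings end in {2}; accept={0,1}.

states=3 start=0 accept={0,1} delta: 0a->1 0b->0 0c->2 1a->0 1b->2 1c->0 2a->0 2b->1 2c->1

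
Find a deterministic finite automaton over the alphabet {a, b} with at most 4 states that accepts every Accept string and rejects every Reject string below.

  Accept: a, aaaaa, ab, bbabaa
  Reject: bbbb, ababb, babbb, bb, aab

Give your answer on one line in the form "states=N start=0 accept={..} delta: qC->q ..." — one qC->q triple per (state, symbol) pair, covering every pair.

Fold the examples into a partial DFA from state 0: repeatedly fix the first undefined (state, symbol) met by the shortest-then-alphabetical prefix, trying targets in increasing order and rejecting any under which an Accept and a Reject string meet in one state with the same remainder; add a state when all current targets are rejected. Accepting states are where Accept strings end.
a: 0a undefined. 0a->0: no, ab/aab meet in 0 with "b" left. Open state 1: 0a->1.
b: 0b undefined. 0b->0: ok.
aa: 1a undefined. 1a->0: ok.
ab: 1b undefined. 1b->0: no, ab/bbbb meet in 0. 1b->1: no, a/babbb meet in 1. Open state 2: 1b->2.
aba: 2a undefined. 2a->0: ok.
babb: 2b undefined. 2b->0: ok.
All examples now run through 3 states with every (state, symbol) defined. Accept strings end in {1,2}, Reject strings end in {0}; accept={1,2}.

states=3 start=0 accept={1,2} delta: 0a->1 0b->0 1a->0 1b->2 2a->0 2b->0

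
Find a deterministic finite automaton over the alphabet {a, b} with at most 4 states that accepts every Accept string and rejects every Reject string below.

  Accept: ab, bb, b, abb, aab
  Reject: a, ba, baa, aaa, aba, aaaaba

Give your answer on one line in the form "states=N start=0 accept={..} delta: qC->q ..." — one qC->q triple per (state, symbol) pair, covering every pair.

Fold the examples into a partial DFA from state 0: repeatedly fix the first undefined (state, symbol) met by the shortest-then-alphabetical prefix, trying targets in increasing order and rejecting any under which an Accept and a Reject string meet in one state with the same remainder; add a state when all current targets are rejected. Accepting states are where Accept strings end.
a: 0a undefined. 0a->0: ok.
b: 0b undefined. 0b->0: no, ab/a meet in 0. Open state 1: 0b->1.
ba: 1a undefined. 1a->0: ok.
bb: 1b undefined. 1b->0: no, bb/a meet in 0. 1b->1: ok.
All examples now run through 2 states with every (state, symbol) defined. Accept strings end in {1}, Reject strings end in {0}; accept={1}.

states=2 start=0 accept={1} delta: 0a->0 0b->1 1a->0 1b->1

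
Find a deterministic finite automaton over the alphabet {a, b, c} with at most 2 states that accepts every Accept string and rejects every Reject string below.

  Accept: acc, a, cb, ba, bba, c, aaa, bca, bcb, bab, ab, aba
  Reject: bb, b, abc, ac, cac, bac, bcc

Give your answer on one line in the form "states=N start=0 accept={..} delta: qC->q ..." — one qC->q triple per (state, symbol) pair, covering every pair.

states=2 start=0 accept={1} delta: 0a->1 0b->0 0c->1 1a->1 1b->1 1c->0

State merging on the prefix tree: take the shortest (then alphabetical) example prefix whose next move is undefined and point that move at state 0, else 1, else 2, ...; a target is out if some Accept/Reject pair would then sit in one state with the same input left (inseparable). If every existing state is out, open a new one.
a: 0a undefined. 0a->0: no, c/ac meet in 0 with "c" left. Open state 1: 0a->1.
b: 0b undefined. 0b->0: ok.
c: 0c undefined. 0c->0: no, cb/bb meet in 0. 0c->1: ok.
aa: 1a undefined. 1a->0: no, a/cac meet in 1. 1a->1: ok.
ab: 1b undefined. 1b->0: no, a/abc meet in 1. 1b->1: ok.
ac: 1c undefined. 1c->0: ok.
All examples now run through 2 states with every (state, symbol) defined. Accept strings end in {1}, Reject strings end in {0}; accept={1}.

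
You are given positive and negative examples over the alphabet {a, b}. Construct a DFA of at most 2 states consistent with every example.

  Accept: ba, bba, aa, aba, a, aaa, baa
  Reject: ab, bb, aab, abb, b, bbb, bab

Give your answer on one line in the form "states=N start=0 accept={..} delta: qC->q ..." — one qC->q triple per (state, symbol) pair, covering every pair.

Fold the examples into a partial DFA from state 0: repeatedly fix the first undefined (state, symbol) met by the shortest-then-alphabetical prefix, trying targets in increasing order and rejecting any under which an Accept and a Reject string meet in one state with the same remainder; add a state when all current targets are rejected. Accepting states are where Accept strings end.
a: 0a undefined. 0a->0: ok.
b: 0b undefined. 0b->0: no, ba/ab meet in 0. Open state 1: 0b->1.
ba: 1a undefined. 1a->0: ok.
bb: 1b undefined. 1b->0: no, ba/bb meet in 0. 1b->1: ok.
All examples now run through 2 states with every (state, symbol) defined. Accept strings end in {0}, Reject strings end in {1}; accept={0}.

states=2 start=0 accept={0} delta: 0a->0 0b->1 1a->0 1b->1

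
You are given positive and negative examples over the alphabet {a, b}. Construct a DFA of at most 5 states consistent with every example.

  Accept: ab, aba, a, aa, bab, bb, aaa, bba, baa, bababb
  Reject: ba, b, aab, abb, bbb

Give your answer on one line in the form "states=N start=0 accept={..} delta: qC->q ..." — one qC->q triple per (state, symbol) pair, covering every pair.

Fold the examples into a partial DFA from state 0: repeatedly fix the first undefined (state, symbol) met by the shortest-then-alphabetical prefix, trying targets in increasing order and rejecting any under which an Accept and a Reject string meet in one state with the same remainder; add a state when all current targets are rejected. Accepting states are where Accept strings end.
a: 0a undefined. 0a->0: no, ab/b meet in 0 with "b" left. Open state 1: 0a->1.
b: 0b undefined. 0b->0: no, a/ba meet in 1. 0b->1: no, a/b meet in 1. Open state 2: 0b->2.
aa: 1a undefined. 1a->0: ok.
ab: 1b undefined. 1b->0: ok.
ba: 2a undefined. 2a->0: no, ab/ba meet in 0. 2a->1: no, aba/ba meet in 1. 2a->2: no, baa/ba meet in 2. Open state 3: 2a->3.
bb: 2b undefined. 2b->0: ok.
baa: 3a undefined. 3a->0: ok.
bab: 3b undefined. 3b->0: no, bababb/b meet in 2. 3b->1: ok.
All examples now run through 4 states with every (state, symbol) defined. Accept strings end in {0,1}, Reject strings end in {2,3}; accept={0,1}.

states=4 start=0 accept={0,1} delta: 0a->1 0b->2 1a->0 1b->0 2a->3 2b->0 3a->0 3b->1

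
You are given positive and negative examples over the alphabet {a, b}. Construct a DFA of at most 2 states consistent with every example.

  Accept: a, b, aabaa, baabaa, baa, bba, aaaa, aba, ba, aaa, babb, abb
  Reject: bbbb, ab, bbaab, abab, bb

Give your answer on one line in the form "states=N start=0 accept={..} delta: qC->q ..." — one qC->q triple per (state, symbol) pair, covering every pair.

Fold the examples into a partial DFA from state 0: repeatedly fix the first undefined (state, symbol) met by the shortest-then-alphabetical prefix, trying targets in increasing order and rejecting any under which an Accept and a Reject string meet in one state with the same remainder; add a state when all current targets are rejected. Accepting states are where Accept strings end.
a: 0a undefined. 0a->0: no, b/ab meet in 0 with "b" left. Open state 1: 0a->1.
b: 0b undefined. 0b->0: no, b/bbbb meet in 0. 0b->1: ok.
aa: 1a undefined. 1a->0: no, babb/ab meet in 1 with "b" left. 1a->1: ok.
ab: 1b undefined. 1b->0: ok.
All examples now run through 2 states with every (state, symbol) defined. Accept strings end in {1}, Reject strings end in {0}; accept={1}.

states=2 start=0 accept={1} delta: 0a->1 0b->1 1a->1 1b->0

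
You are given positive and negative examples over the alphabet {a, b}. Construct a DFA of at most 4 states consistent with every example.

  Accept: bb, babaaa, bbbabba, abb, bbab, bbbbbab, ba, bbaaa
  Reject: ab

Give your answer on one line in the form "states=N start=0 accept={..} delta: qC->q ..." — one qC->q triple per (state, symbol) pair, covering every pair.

states=4 start=0 accept={0,2} delta: 0a->0 0b->1 1a->0 1b->2 2a->1 2b->3 3a->2 3b->1

State merging on the prefix tree: take the shortest (then alphabetical) example prefix whose next move is undefined and point that move at state 0, else 1, else 2, ...; a target is out if some Accept/Reject pair would then sit in one state with the same input left (inseparable). If every existing state is out, open a new one.
a: 0a undefined. 0a->0: ok.
b: 0b undefined. 0b->0: no, bb/ab meet in 0. Open state 1: 0b->1.
ba: 1a undefined. 1a->0: ok.
bb: 1b undefined. 1b->0: no, bbab/ab meet in 1. 1b->1: no, bb/ab meet in 1. Open state 2: 1b->2.
bba: 2a undefined. 2a->0: no, bbab/ab meet in 1. 2a->1: ok.
bbb: 2b undefined. 2b->0: no, bbbabba/ab meet in 1. 2b->1: no, bbbabba/ab meet in 1. 2b->2: no, bbbabba/ab meet in 1. Open state 3: 2b->3.
bbba: 3a undefined. 3a->0: no, bbbabba/ab meet in 1. 3a->1: no, bbbabba/ab meet in 1. 3a->2: ok.
bbbb: 3b undefined. 3b->0: no, bbbbbab/ab meet in 1. 3b->1: ok.
All examples now run through 4 states with every (state, symbol) defined. Accept strings end in {0,2}, Reject strings end in {1}; accept={0,2}.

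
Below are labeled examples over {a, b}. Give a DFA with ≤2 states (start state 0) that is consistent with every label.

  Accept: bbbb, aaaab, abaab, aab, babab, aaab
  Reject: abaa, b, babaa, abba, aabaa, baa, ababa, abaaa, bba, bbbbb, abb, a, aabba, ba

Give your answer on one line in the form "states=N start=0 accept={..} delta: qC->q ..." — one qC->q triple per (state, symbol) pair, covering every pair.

states=2 start=0 accept={0} delta: 0a->1 0b->1 1a->1 1b->0

Grow the machine one transition at a time. Run the examples from 0; the earliest place one falls off (shortest prefix, ties alphabetical) gets sent to the lowest-numbered state that keeps every Accept/Reject pair distinguishable — a pair clashes when both reach the same state with identical unread suffix — and to a fresh state only if none does.
a: 0a undefined. 0a->0: no, aaaab/b meet in 0 with "b" left. Open state 1: 0a->1.
b: 0b undefined. 0b->0: no, bbbb/b meet in 0. 0b->1: ok.
aa: 1a undefined. 1a->0: no, aaaab/b meet in 1. 1a->1: ok.
ab: 1b undefined. 1b->0: ok.
All examples now run through 2 states with every (state, symbol) defined. Accept strings end in {0}, Reject strings end in {1}; accept={0}.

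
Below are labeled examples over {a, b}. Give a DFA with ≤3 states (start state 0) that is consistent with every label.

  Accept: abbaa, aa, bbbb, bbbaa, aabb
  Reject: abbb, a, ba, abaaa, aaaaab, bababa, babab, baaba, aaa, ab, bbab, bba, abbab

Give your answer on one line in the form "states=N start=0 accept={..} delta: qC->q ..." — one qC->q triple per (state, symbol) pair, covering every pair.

Grow the machine one transition at a time. Run the examples from 0; the earliest place one falls off (shortest prefix, ties alphabetical) gets sent to the lowest-numbered state that keeps every Accept/Reject pair distinguishable — a pair clashes when both reach the same state with identical unread suffix — and to a fresh state only if none does.
a: 0a undefined. 0a->0: no, aa/a meet in 0. Open state 1: 0a->1.
b: 0b undefined. 0b->0: ok.
aa: 1a undefined. 1a->0: ok.
ab: 1b undefined. 1b->0: no, abbaa/abbb meet in 0. 1b->1: no, abbaa/abbb meet in 1. Open state 2: 1b->2.
aba: 2a undefined. 2a->0: no, aa/abaaa meet in 0. 2a->1: ok.
abb: 2b undefined. 2b->0: no, abbaa/abbb meet in 0. 2b->1: no, abbaa/a meet in 1. 2b->2: ok.
All examples now run through 3 states with every (state, symbol) defined. Accept strings end in {0}, Reject strings end in {1,2}; accept={0}.

states=3 start=0 accept={0} delta: 0a->1 0b->0 1a->0 1b->2 2a->1 2b->2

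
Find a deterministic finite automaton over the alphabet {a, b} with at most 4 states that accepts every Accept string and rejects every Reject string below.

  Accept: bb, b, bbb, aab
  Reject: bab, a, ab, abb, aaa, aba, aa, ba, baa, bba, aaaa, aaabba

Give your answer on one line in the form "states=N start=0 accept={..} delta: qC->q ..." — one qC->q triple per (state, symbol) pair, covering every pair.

Grow the machine one transition at a time. Run the examples from 0; the earliest place one falls off (shortest prefix, ties alphabetical) gets sent to the lowest-numbered state that keeps every Accept/Reject pair distinguishable — a pair clashes when both reach the same state with identical unread suffix — and to a fresh state only if none does.
a: 0a undefined. 0a->0: no, bb/abb meet in 0 with "bb" left. Open state 1: 0a->1.
b: 0b undefined. 0b->0: ok.
aa: 1a undefined. 1a->0: no, bb/aa meet in 0. 1a->1: no, aab/bab meet in 1 with "b" left. Open state 2: 1a->2.
ab: 1b undefined. 1b->0: no, bb/bab meet in 0. 1b->1: ok.
aaa: 2a undefined. 2a->0: no, bb/aaa meet in 0. 2a->1: ok.
aab: 2b undefined. 2b->0: ok.
All examples now run through 3 states with every (state, symbol) defined. Accept strings end in {0}, Reject strings end in {1,2}; accept={0}.

states=3 start=0 accept={0} delta: 0a->1 0b->0 1a->2 1b->1 2a->1 2b->0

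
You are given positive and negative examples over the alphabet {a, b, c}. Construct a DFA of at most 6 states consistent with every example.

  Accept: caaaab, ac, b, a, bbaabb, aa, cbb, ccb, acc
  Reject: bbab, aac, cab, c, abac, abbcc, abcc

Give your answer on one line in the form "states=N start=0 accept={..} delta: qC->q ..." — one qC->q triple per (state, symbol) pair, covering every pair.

states=4 start=0 accept={0,1} delta: 0a->1 0b->0 0c->2 1a->0 1b->2 1c->1 2a->3 2b->0 2c->2 3a->0 3b->2 3c->2

Grow the machine one transition at a time. Run the examples from 0; the earliest place one falls off (shortest prefix, ties alphabetical) gets sent to the lowest-numbered state that keeps every Accept/Reject pair distinguishable — a pair clashes when both reach the same state with identical unread suffix — and to a fresh state only if none does.
a: 0a undefined. 0a->0: no, ac/aac meet in 0 with "c" left. Open state 1: 0a->1.
b: 0b undefined. 0b->0: ok.
c: 0c undefined. 0c->0: no, b/c meet in 0. 0c->1: no, a/c meet in 1. Open state 2: 0c->2.
aa: 1a undefined. 1a->0: ok.
ab: 1b undefined. 1b->0: no, ac/abac meet in 1 with "c" left. 1b->1: no, a/bbab meet in 1. 1b->2: ok.
ac: 1c undefined. 1c->0: no, acc/bbab meet in 2. 1c->1: ok.
ca: 2a undefined. 2a->0: no, caaaab/bbab meet in 2. 2a->1: no, ac/abac meet in 1. 2a->2: no, caaaab/cab meet in 2 with "b" left. Open state 3: 2a->3.
cb: 2b undefined. 2b->0: ok.
cc: 2c undefined. 2c->0: no, b/abbcc meet in 0. 2c->1: no, ac/abbcc meet in 1. 2c->2: ok.
caa: 3a undefined. 3a->0: ok.
cab: 3b undefined. 3b->0: no, caaaab/cab meet in 0. 3b->1: no, ac/cab meet in 1. 3b->2: ok.
abac: 3c undefined. 3c->0: no, caaaab/abac meet in 0. 3c->1: no, ac/abac meet in 1. 3c->2: ok.
All examples now run through 4 states with every (state, symbol) defined. Accept strings end in {0,1}, Reject strings end in {2}; accept={0,1}.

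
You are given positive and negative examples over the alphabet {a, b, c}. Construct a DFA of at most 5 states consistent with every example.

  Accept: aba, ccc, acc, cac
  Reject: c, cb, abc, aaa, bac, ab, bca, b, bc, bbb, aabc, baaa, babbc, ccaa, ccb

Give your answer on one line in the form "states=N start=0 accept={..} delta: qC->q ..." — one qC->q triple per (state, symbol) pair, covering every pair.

Grow the machine one transition at a time. Run the examples from 0; the earliest place one falls off (shortest prefix, ties alphabetical) gets sent to the lowest-numbered state that keeps every Accept/Reject pair distinguishable — a pair clashes when both reach the same state with identical unread suffix — and to a fresh state only if none does.
a: 0a undefined. 0a->0: ok.
b: 0b undefined. 0b->0: no, aba/aaa meet in 0. Open state 1: 0b->1.
c: 0c undefined. 0c->0: no, ccc/c meet in 0. 0c->1: no, acc/abc meet in 1 with "c" left. Open state 2: 0c->2.
ba: 1a undefined. 1a->0: no, aba/aaa meet in 0. 1a->1: no, aba/ab meet in 1. 1a->2: no, aba/c meet in 2. Open state 3: 1a->3.
bb: 1b undefined. 1b->0: ok.
bc: 1c undefined. 1c->0: ok.
ca: 2a undefined. 2a->0: no, cac/c meet in 2. 2a->1: no, cac/abc meet in 0. 2a->2: ok.
cb: 2b undefined. 2b->0: ok.
cc: 2c undefined. 2c->0: no, ccc/c meet in 2. 2c->1: no, ccc/cb meet in 0. 2c->2: no, ccc/c meet in 2. 2c->3: no, ccc/bac meet in 3 with "c" left. Open state 4: 2c->4.
baa: 3a undefined. 3a->0: ok.
bab: 3b undefined. 3b->0: ok.
bac: 3c undefined. 3c->0: ok.
cca: 4a undefined. 4a->0: ok.
ccb: 4b undefined. 4b->0: ok.
ccc: 4c undefined. 4c->0: no, ccc/cb meet in 0. 4c->1: no, ccc/ab meet in 1. 4c->2: no, ccc/c meet in 2. 4c->3: ok.
All examples now run through 5 states with every (state, symbol) defined. Accept strings end in {3,4}, Reject strings end in {0,1,2}; accept={3,4}.

states=5 start=0 accept={3,4} delta: 0a->0 0b->1 0c->2 1a->3 1b->0 1c->0 2a->2 2b->0 2c->4 3a->0 3b->0 3c->0 4a->0 4b->0 4c->3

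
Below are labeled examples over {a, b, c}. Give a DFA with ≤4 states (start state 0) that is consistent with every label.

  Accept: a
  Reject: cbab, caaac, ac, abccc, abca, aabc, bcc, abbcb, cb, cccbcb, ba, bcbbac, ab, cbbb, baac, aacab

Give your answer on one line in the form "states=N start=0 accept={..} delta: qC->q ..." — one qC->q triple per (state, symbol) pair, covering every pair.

states=2 start=0 accept={0} delta: 0a->0 0b->1 0c->1 1a->1 1b->1 1c->1

Fold the examples into a partial DFA from state 0: repeatedly fix the first undefined (state, symbol) met by the shortest-then-alphabetical prefix, trying targets in increasing order and rejecting any under which an Accept and a Reject string meet in one state with the same remainder; add a state when all current targets are rejected. Accepting states are where Accept strings end.
a: 0a undefined. 0a->0: ok.
b: 0b undefined. 0b->0: no, a/ba meet in 0. Open state 1: 0b->1.
c: 0c undefined. 0c->0: no, a/caaac meet in 0. 0c->1: ok.
ba: 1a undefined. 1a->0: no, a/ba meet in 0. 1a->1: ok.
bc: 1c undefined. 1c->0: no, a/caaac meet in 0. 1c->1: ok.
cb: 1b undefined. 1b->0: no, a/abbcb meet in 0. 1b->1: ok.
All examples now run through 2 states with every (state, symbol) defined. Accept strings end in {0}, Reject strings end in {1}; accept={0}.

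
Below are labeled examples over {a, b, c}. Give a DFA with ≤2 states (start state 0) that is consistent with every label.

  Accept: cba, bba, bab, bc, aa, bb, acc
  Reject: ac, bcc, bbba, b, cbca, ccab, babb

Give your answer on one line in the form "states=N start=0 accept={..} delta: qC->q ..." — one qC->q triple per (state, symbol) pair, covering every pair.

states=2 start=0 accept={0} delta: 0a->0 0b->1 0c->1 1a->1 1b->0 1c->0

Grow the machine one transition at a time. Run the examples from 0; the earliest place one falls off (shortest prefix, ties alphabetical) gets sent to the lowest-numbered state that keeps every Accept/Reject pair distinguishable — a pair clashes when both reach the same state with identical unread suffix — and to a fresh state only if none does.
a: 0a undefined. 0a->0: ok.
b: 0b undefined. 0b->0: no, bba/bbba meet in 0. Open state 1: 0b->1.
c: 0c undefined. 0c->0: no, aa/ac meet in 0. 0c->1: ok.
ba: 1a undefined. 1a->0: no, bab/ac meet in 1. 1a->1: ok.
bb: 1b undefined. 1b->0: ok.
bc: 1c undefined. 1c->0: ok.
All examples now run through 2 states with every (state, symbol) defined. Accept strings end in {0}, Reject strings end in {1}; accept={0}.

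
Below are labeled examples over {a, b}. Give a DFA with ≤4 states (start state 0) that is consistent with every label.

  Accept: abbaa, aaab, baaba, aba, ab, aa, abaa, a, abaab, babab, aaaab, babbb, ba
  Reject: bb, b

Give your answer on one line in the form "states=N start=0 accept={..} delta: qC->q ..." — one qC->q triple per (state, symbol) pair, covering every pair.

states=2 start=0 accept={1} delta: 0a->1 0b->0 1a->1 1b->1

State merging on the prefix tree: take the shortest (then alphabetical) example prefix whose next move is undefined and point that move at state 0, else 1, else 2, ...; a target is out if some Accept/Reject pair would then sit in one state with the same input left (inseparable). If every existing state is out, open a new one.
a: 0a undefined. 0a->0: no, aaab/b meet in 0 with "b" left. Open state 1: 0a->1.
b: 0b undefined. 0b->0: ok.
aa: 1a undefined. 1a->0: no, aa/bb meet in 0. 1a->1: ok.
ab: 1b undefined. 1b->0: no, aaab/bb meet in 0. 1b->1: ok.
All examples now run through 2 states with every (state, symbol) defined. Accept strings end in {1}, Reject strings end in {0}; accept={1}.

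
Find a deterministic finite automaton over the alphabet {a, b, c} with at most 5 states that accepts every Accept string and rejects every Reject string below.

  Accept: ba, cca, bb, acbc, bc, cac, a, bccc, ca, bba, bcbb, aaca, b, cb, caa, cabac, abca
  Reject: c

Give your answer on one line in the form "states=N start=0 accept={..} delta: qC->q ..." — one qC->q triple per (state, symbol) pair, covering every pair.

states=4 start=0 accept={0,1,3} delta: 0a->0 0b->1 0c->2 1a->0 1b->0 1c->0 2a->3 2b->1 2c->0 3a->0 3b->2 3c->0

Fold the examples into a partial DFA from state 0: repeatedly fix the first undefined (state, symbol) met by the shortest-then-alphabetical prefix, trying targets in increasing order and rejecting any under which an Accept and a Reject string meet in one state with the same remainder; add a state when all current targets are rejected. Accepting states are where Accept strings end.
a: 0a undefined. 0a->0: ok.
b: 0b undefined. 0b->0: no, bc/c meet in 0 with "c" left. Open state 1: 0b->1.
c: 0c undefined. 0c->0: no, cca/c meet in 0. 0c->1: no, b/c meet in 1. Open state 2: 0c->2.
ba: 1a undefined. 1a->0: ok.
bb: 1b undefined. 1b->0: ok.
bc: 1c undefined. 1c->0: ok.
ca: 2a undefined. 2a->0: no, cac/c meet in 2. 2a->1: no, cabac/c meet in 2. 2a->2: no, ca/c meet in 2. Open state 3: 2a->3.
cb: 2b undefined. 2b->0: no, acbc/c meet in 2. 2b->1: ok.
cc: 2c undefined. 2c->0: ok.
caa: 3a undefined. 3a->0: ok.
cab: 3b undefined. 3b->0: no, cabac/c meet in 2. 3b->1: no, cabac/c meet in 2. 3b->2: ok.
cac: 3c undefined. 3c->0: ok.
All examples now run through 4 states with every (state, symbol) defined. Accept strings end in {0,1,3}, Reject strings end in {2}; accept={0,1,3}.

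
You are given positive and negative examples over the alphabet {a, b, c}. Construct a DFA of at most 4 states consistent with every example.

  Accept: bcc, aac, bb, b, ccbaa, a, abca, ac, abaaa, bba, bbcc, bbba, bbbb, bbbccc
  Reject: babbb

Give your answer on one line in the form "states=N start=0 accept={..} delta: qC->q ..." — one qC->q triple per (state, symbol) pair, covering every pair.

states=4 start=0 accept={0,1,2} delta: 0a->0 0b->1 0c->0 1a->0 1b->2 1c->0 2a->0 2b->3 2c->0 3a->0 3b->0 3c->0

Grow the machine one transition at a time. Run the examples from 0; the earliest place one falls off (shortest prefix, ties alphabetical) gets sent to the lowest-numbered state that keeps every Accept/Reject pair distinguishable — a pair clashes when both reach the same state with identical unread suffix — and to a fresh state only if none does.
a: 0a undefined. 0a->0: ok.
b: 0b undefined. 0b->0: no, bb/babbb meet in 0. Open state 1: 0b->1.
c: 0c undefined. 0c->0: ok.
ba: 1a undefined. 1a->0: ok.
bb: 1b undefined. 1b->0: no, b/babbb meet in 1. 1b->1: no, bb/babbb meet in 1. Open state 2: 1b->2.
bc: 1c undefined. 1c->0: ok.
bba: 2a undefined. 2a->0: ok.
bbb: 2b undefined. 2b->0: no, bcc/babbb meet in 0. 2b->1: no, b/babbb meet in 1. 2b->2: no, bb/babbb meet in 2. Open state 3: 2b->3.
bbc: 2c undefined. 2c->0: ok.
bbba: 3a undefined. 3a->0: ok.
bbbb: 3b undefined. 3b->0: ok.
bbbc: 3c undefined. 3c->0: ok.
All examples now run through 4 states with every (state, symbol) defined. Accept strings end in {0,1,2}, Reject strings end in {3}; accept={0,1,2}.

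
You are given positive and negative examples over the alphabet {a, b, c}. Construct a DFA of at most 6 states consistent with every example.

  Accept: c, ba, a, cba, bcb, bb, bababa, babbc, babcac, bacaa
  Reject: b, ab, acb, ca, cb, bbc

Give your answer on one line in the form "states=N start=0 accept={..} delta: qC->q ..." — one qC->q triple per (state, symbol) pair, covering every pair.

Grow the machine one transition at a time. Run the examples from 0; the earliest place one falls off (shortest prefix, ties alphabetical) gets sent to the lowest-numbered state that keeps every Accept/Reject pair distinguishable — a pair clashes when both reach the same state with identical unread suffix — and to a fresh state only if none does.
a: 0a undefined. 0a->0: ok.
b: 0b undefined. 0b->0: no, c/bbc meet in 0 with "c" left. Open state 1: 0b->1.
c: 0c undefined. 0c->0: no, c/ca meet in 0. 0c->1: no, c/b meet in 1. Open state 2: 0c->2.
ba: 1a undefined. 1a->0: no, babbc/bbc meet in 1 with "bc" left. 1a->1: no, ba/b meet in 1. 1a->2: ok.
bb: 1b undefined. 1b->0: no, c/bbc meet in 2. 1b->1: no, bb/b meet in 1. 1b->2: ok.
bc: 1c undefined. 1c->0: no, bcb/b meet in 1. 1c->1: ok.
ca: 2a undefined. 2a->0: no, a/ca meet in 0. 2a->1: ok.
cb: 2b undefined. 2b->0: no, a/acb meet in 0. 2b->1: no, babbc/bbc meet in 2 with "c" left. 2b->2: no, c/acb meet in 2. Open state 3: 2b->3.
bac: 2c undefined. 2c->0: no, a/bbc meet in 0. 2c->1: no, bacaa/b meet in 1. 2c->2: no, c/bbc meet in 2. 2c->3: ok.
cba: 3a undefined. 3a->0: ok.
babb: 3b undefined. 3b->0: ok.
babc: 3c undefined. 3c->0: ok.
All examples now run through 4 states with every (state, symbol) defined. Accept strings end in {0,2}, Reject strings end in {1,3}; accept={0,2}.

states=4 start=0 accept={0,2} delta: 0a->0 0b->1 0c->2 1a->2 1b->2 1c->1 2a->1 2b->3 2c->3 3a->0 3b->0 3c->0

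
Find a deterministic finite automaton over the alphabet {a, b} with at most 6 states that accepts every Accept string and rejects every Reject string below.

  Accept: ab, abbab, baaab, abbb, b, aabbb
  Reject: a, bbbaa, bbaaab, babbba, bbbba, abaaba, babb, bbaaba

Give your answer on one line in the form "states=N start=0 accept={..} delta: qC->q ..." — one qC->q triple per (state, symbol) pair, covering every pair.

states=5 start=0 accept={1} delta: 0a->0 0b->1 1a->0 1b->2 2a->3 2b->1 3a->4 3b->1 4a->1 4b->0

Grow the machine one transition at a time. Run the examples from 0; the earliest place one falls off (shortest prefix, ties alphabetical) gets sent to the lowest-numbered state that keeps every Accept/Reject pair distinguishable — a pair clashes when both reach the same state with identical unread suffix — and to a fresh state only if none does.
a: 0a undefined. 0a->0: ok.
b: 0b undefined. 0b->0: no, ab/a meet in 0. Open state 1: 0b->1.
ba: 1a undefined. 1a->0: ok.
bb: 1b undefined. 1b->0: no, ab/bbaaab meet in 1. 1b->1: no, ab/bbaaab meet in 1. Open state 2: 1b->2.
bba: 2a undefined. 2a->0: no, ab/bbaaab meet in 1. 2a->1: no, ab/bbaaab meet in 1. 2a->2: no, abbab/bbaaab meet in 2 with "b" left. Open state 3: 2a->3.
bbb: 2b undefined. 2b->0: no, abbb/a meet in 0. 2b->1: ok.
bbaa: 3a undefined. 3a->0: no, ab/bbaaab meet in 1. 3a->1: no, ab/bbaaab meet in 1. 3a->2: no, abbab/bbaaab meet in 3 with "b" left. 3a->3: no, abbab/bbaaab meet in 3 with "b" left. Open state 4: 3a->4.
abbab: 3b undefined. 3b->0: no, abbab/a meet in 0. 3b->1: ok.
bbaaa: 4a undefined. 4a->0: no, ab/bbaaab meet in 1. 4a->1: ok.
bbaab: 4b undefined. 4b->0: ok.
All examples now run through 5 states with every (state, symbol) defined. Accept strings end in {1}, Reject strings end in {0,2,3}; accept={1}.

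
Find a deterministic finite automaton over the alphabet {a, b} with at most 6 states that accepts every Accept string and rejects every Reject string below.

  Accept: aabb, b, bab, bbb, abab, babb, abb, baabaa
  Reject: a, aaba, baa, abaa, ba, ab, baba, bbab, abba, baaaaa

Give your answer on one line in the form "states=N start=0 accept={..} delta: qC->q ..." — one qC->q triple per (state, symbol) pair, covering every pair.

states=4 start=0 accept={0,2} delta: 0a->1 0b->2 1a->0 1b->3 2a->3 2b->0 3a->3 3b->0

Fold the examples into a partial DFA from state 0: repeatedly fix the first undefined (state, symbol) met by the shortest-then-alphabetical prefix, trying targets in increasing order and rejecting any under which an Accept and a Reject string meet in one state with the same remainder; add a state when all current targets are rejected. Accepting states are where Accept strings end.
a: 0a undefined. 0a->0: no, b/ab meet in 0 with "b" left. Open state 1: 0a->1.
b: 0b undefined. 0b->0: no, bab/ab meet in 1 with "b" left. 0b->1: no, b/a meet in 1. Open state 2: 0b->2.
aa: 1a undefined. 1a->0: ok.
ab: 1b undefined. 1b->0: no, abab/abaa meet in 0. 1b->1: no, abb/a meet in 1. 1b->2: no, b/ab meet in 2. Open state 3: 1b->3.
ba: 2a undefined. 2a->0: no, baabaa/abaa meet in 3 with "aa" left. 2a->1: no, bab/ab meet in 3. 2a->2: no, b/aaba meet in 2. 2a->3: ok.
bb: 2b undefined. 2b->0: ok.
aba: 3a undefined. 3a->0: no, aabb/baa meet in 0. 3a->1: no, aabb/abaa meet in 0. 3a->2: no, b/baa meet in 2. 3a->3: ok.
abb: 3b undefined. 3b->0: ok.
All examples now run through 4 states with every (state, symbol) defined. Accept strings end in {0,2}, Reject strings end in {1,3}; accept={0,2}.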